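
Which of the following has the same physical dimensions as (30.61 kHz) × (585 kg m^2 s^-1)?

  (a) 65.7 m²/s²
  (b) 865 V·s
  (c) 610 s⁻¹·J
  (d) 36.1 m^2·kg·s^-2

Reference: [s⁻¹] · [kg·m²·s⁻¹] = kg·m²·s⁻².
Each option:
  (a) m²·s⁻²
  (b) V·s = J·C⁻¹·s = kg·m²·s⁻²·A⁻¹
  (c) J·s⁻¹ = N·m·s⁻¹ = kg·m²·s⁻³
  (d) kg·m²·s⁻²  ← same
Only (d) matches kg·m²·s⁻².

(d)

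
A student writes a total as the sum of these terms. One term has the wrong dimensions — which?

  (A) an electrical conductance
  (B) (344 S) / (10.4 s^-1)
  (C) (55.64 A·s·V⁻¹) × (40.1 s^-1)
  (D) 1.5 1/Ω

(B)

Dimensions:
  (A) [electrical conductance] = kg⁻¹·m⁻²·s³·A²
  (B) [kg⁻¹·m⁻²·s³·A²] / [s⁻¹] = kg⁻¹·m⁻²·s⁴·A²
  (C) [kg⁻¹·m⁻²·s⁴·A²] · [s⁻¹] = kg⁻¹·m⁻²·s³·A²
  (D) Ω⁻¹ = (V·A⁻¹)⁻¹ = kg⁻¹·m⁻²·s³·A²
All reduce to kg⁻¹·m⁻²·s³·A² except (B), which is kg⁻¹·m⁻²·s⁴·A².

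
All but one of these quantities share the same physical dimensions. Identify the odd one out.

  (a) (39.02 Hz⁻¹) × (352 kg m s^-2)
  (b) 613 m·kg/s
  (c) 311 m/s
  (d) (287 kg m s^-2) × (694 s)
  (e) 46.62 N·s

Dimensions:
  (a) [s] · [kg·m·s⁻²] = kg·m·s⁻¹
  (b) kg·m·s⁻¹
  (c) m·s⁻¹
  (d) [kg·m·s⁻²] · [s] = kg·m·s⁻¹
  (e) N·s = kg·m·s⁻²·s = kg·m·s⁻¹
All reduce to kg·m·s⁻¹ except (c), which is m·s⁻¹.

(c)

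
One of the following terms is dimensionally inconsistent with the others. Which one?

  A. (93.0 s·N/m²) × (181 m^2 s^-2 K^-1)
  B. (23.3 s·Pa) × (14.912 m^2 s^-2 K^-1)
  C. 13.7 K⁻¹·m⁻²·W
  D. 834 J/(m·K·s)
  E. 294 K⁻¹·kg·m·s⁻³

C.

Dimensions:
  A. [kg·m⁻¹·s⁻¹] · [m²·s⁻²·K⁻¹] = kg·m·s⁻³·K⁻¹
  B. [kg·m⁻¹·s⁻¹] · [m²·s⁻²·K⁻¹] = kg·m·s⁻³·K⁻¹
  C. W·m⁻²·K⁻¹ = J·s⁻¹·m⁻²·K⁻¹ = kg·s⁻³·K⁻¹
  D. J·s⁻¹·m⁻¹·K⁻¹ = N·m·s⁻¹·m⁻¹·K⁻¹ = kg·m·s⁻³·K⁻¹
  E. kg·m·s⁻³·K⁻¹
All reduce to kg·m·s⁻³·K⁻¹ except C., which is kg·s⁻³·K⁻¹.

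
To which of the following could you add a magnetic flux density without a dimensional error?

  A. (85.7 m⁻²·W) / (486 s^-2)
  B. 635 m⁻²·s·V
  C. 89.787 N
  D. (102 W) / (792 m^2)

B.

Reference: [magnetic flux density] = kg·s⁻²·A⁻¹.
Each option:
  A. [kg·s⁻³] / [s⁻²] = kg·s⁻¹
  B. V·s·m⁻² = J·C⁻¹·s·m⁻² = kg·s⁻²·A⁻¹  ← same
  C. N = kg·m·s⁻²
  D. [kg·m²·s⁻³] / [m²] = kg·s⁻³
Only B. matches kg·s⁻²·A⁻¹.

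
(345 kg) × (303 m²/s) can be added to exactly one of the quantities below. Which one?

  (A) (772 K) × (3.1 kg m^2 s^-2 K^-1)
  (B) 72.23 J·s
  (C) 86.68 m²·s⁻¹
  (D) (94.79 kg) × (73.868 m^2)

Reference: [kg] · [m²·s⁻¹] = kg·m²·s⁻¹.
Each option:
  (A) [K] · [kg·m²·s⁻²·K⁻¹] = kg·m²·s⁻²
  (B) J·s = N·m·s = kg·m²·s⁻¹  ← same
  (C) m²·s⁻¹
  (D) [kg] · [m²] = kg·m²
Only (B) matches kg·m²·s⁻¹.

(B)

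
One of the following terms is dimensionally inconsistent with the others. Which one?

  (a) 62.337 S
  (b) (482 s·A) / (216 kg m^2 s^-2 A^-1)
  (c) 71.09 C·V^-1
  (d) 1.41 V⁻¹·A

Expand each in SI base units:
  (a) S = Ω⁻¹ = kg⁻¹·m⁻²·s³·A²
  (b) [s·A] / [kg·m²·s⁻²·A⁻¹] = kg⁻¹·m⁻²·s³·A²
  (c) C·V⁻¹ = s·A·(J·C⁻¹)⁻¹ = kg⁻¹·m⁻²·s⁴·A²
  (d) A·V⁻¹ = A·(J·C⁻¹)⁻¹ = kg⁻¹·m⁻²·s³·A²
All reduce to kg⁻¹·m⁻²·s³·A² except (c), which is kg⁻¹·m⁻²·s⁴·A².

(c)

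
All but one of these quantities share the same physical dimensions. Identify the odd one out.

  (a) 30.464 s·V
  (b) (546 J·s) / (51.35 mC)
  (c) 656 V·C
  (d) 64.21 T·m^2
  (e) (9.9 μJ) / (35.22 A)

(c)

Expand each in SI base units:
  (a) V·s = J·C⁻¹·s = kg·m²·s⁻²·A⁻¹
  (b) [kg·m²·s⁻¹] / [s·A] = kg·m²·s⁻²·A⁻¹
  (c) C·V = s·A·J·C⁻¹ = kg·m²·s⁻²
  (d) T·m² = Wb·m⁻²·m² = kg·m²·s⁻²·A⁻¹
  (e) [kg·m²·s⁻²] / [A] = kg·m²·s⁻²·A⁻¹
All reduce to kg·m²·s⁻²·A⁻¹ except (c), which is kg·m²·s⁻².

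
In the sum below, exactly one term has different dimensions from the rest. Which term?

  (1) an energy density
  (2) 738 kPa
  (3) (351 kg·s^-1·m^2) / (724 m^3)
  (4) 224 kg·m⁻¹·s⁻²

(3)

Expand each in SI base units:
  (1) [energy density] = kg·m⁻¹·s⁻²
  (2) Pa = N·m⁻² = kg·m⁻¹·s⁻²
  (3) [kg·m²·s⁻¹] / [m³] = kg·m⁻¹·s⁻¹
  (4) kg·m⁻¹·s⁻²
All reduce to kg·m⁻¹·s⁻² except (3), which is kg·m⁻¹·s⁻¹.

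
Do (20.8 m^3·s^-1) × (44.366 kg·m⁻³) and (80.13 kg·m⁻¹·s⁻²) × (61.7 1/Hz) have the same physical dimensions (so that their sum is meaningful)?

No

Reduce each to base SI dimensions:
  (20.8 m^3·s^-1) × (44.366 kg·m⁻³):  [m³·s⁻¹] · [kg·m⁻³] = kg·s⁻¹
  (80.13 kg·m⁻¹·s⁻²) × (61.7 1/Hz):  [kg·m⁻¹·s⁻²] · [s] = kg·m⁻¹·s⁻¹
kg·s⁻¹ ≠ kg·m⁻¹·s⁻¹, so they cannot be added.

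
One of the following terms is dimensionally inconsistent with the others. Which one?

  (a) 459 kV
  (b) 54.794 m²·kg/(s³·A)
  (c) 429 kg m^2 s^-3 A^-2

(c)

Expand each in SI base units:
  (a) V = J·C⁻¹ = kg·m²·s⁻³·A⁻¹
  (b) kg·m²·s⁻³·A⁻¹
  (c) kg·m²·s⁻³·A⁻²
All reduce to kg·m²·s⁻³·A⁻¹ except (c), which is kg·m²·s⁻³·A⁻².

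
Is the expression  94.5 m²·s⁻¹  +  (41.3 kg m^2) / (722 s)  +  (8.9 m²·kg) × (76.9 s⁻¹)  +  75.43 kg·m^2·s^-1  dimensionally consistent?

Reduce each to base SI dimensions:
  94.5 m²·s⁻¹:  m²·s⁻¹
  (41.3 kg m^2) / (722 s):  [kg·m²] / [s] = kg·m²·s⁻¹
  (8.9 m²·kg) × (76.9 s⁻¹):  [kg·m²] · [s⁻¹] = kg·m²·s⁻¹
  75.43 kg·m^2·s^-1:  kg·m²·s⁻¹
The terms do not share a single dimension (kg·m²·s⁻¹ vs m²·s⁻¹).

No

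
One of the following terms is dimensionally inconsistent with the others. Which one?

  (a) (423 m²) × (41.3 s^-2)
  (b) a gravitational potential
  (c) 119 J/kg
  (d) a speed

(d)

Expand each in SI base units:
  (a) [m²] · [s⁻²] = m²·s⁻²
  (b) [gravitational potential] = m²·s⁻²
  (c) J·kg⁻¹ = N·m·kg⁻¹ = m²·s⁻²
  (d) [speed] = m·s⁻¹
All reduce to m²·s⁻² except (d), which is m·s⁻¹.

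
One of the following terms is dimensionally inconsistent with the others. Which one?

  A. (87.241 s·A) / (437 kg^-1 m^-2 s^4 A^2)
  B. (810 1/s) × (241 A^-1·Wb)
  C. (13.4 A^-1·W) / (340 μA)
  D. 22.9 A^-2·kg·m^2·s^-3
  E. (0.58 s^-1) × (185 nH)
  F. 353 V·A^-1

A.

Work out the base dimensions of each:
  A. [s·A] / [kg⁻¹·m⁻²·s⁴·A²] = kg·m²·s⁻³·A⁻¹
  B. [s⁻¹] · [kg·m²·s⁻²·A⁻²] = kg·m²·s⁻³·A⁻²
  C. [kg·m²·s⁻³·A⁻¹] / [A] = kg·m²·s⁻³·A⁻²
  D. kg·m²·s⁻³·A⁻²
  E. [s⁻¹] · [kg·m²·s⁻²·A⁻²] = kg·m²·s⁻³·A⁻²
  F. V·A⁻¹ = J·C⁻¹·A⁻¹ = kg·m²·s⁻³·A⁻²
All reduce to kg·m²·s⁻³·A⁻² except A., which is kg·m²·s⁻³·A⁻¹.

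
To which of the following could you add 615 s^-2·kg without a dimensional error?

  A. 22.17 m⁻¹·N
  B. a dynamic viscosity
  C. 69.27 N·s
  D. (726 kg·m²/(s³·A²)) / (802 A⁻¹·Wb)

A.

Reference: kg·s⁻².
Each option:
  A. N·m⁻¹ = kg·m·s⁻²·m⁻¹ = kg·s⁻²  ← same
  B. [dynamic viscosity] = kg·m⁻¹·s⁻¹
  C. N·s = kg·m·s⁻²·s = kg·m·s⁻¹
  D. [kg·m²·s⁻³·A⁻²] / [kg·m²·s⁻²·A⁻²] = s⁻¹
Only A. matches kg·s⁻².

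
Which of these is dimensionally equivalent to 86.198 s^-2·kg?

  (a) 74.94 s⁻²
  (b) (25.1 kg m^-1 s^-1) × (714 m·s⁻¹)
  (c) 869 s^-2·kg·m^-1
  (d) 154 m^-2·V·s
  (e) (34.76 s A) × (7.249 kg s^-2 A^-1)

(b)

Reference: kg·s⁻².
Each option:
  (a) s⁻²
  (b) [kg·m⁻¹·s⁻¹] · [m·s⁻¹] = kg·s⁻²  ← same
  (c) kg·m⁻¹·s⁻²
  (d) V·s·m⁻² = J·C⁻¹·s·m⁻² = kg·s⁻²·A⁻¹
  (e) [s·A] · [kg·s⁻²·A⁻¹] = kg·s⁻¹
Only (b) matches kg·s⁻².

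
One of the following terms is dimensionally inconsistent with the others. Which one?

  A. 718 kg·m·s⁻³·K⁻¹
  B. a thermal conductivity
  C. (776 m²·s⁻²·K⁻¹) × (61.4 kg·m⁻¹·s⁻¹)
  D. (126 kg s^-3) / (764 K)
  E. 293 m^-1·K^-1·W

D.

Dimensions:
  A. kg·m·s⁻³·K⁻¹
  B. [thermal conductivity] = kg·m·s⁻³·K⁻¹
  C. [m²·s⁻²·K⁻¹] · [kg·m⁻¹·s⁻¹] = kg·m·s⁻³·K⁻¹
  D. [kg·s⁻³] / [K] = kg·s⁻³·K⁻¹
  E. W·m⁻¹·K⁻¹ = J·s⁻¹·m⁻¹·K⁻¹ = kg·m·s⁻³·K⁻¹
All reduce to kg·m·s⁻³·K⁻¹ except D., which is kg·s⁻³·K⁻¹.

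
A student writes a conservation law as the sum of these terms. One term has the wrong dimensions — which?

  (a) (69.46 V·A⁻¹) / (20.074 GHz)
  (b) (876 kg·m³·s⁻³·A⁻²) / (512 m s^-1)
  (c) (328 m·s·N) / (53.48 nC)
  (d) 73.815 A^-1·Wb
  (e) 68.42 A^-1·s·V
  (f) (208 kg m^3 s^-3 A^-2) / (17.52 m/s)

Expand each in SI base units:
  (a) [kg·m²·s⁻³·A⁻²] / [s⁻¹] = kg·m²·s⁻²·A⁻²
  (b) [kg·m³·s⁻³·A⁻²] / [m·s⁻¹] = kg·m²·s⁻²·A⁻²
  (c) [kg·m²·s⁻¹] / [s·A] = kg·m²·s⁻²·A⁻¹
  (d) Wb·A⁻¹ = V·s·A⁻¹ = kg·m²·s⁻²·A⁻²
  (e) V·s·A⁻¹ = J·C⁻¹·s·A⁻¹ = kg·m²·s⁻²·A⁻²
  (f) [kg·m³·s⁻³·A⁻²] / [m·s⁻¹] = kg·m²·s⁻²·A⁻²
All reduce to kg·m²·s⁻²·A⁻² except (c), which is kg·m²·s⁻²·A⁻¹.

(c)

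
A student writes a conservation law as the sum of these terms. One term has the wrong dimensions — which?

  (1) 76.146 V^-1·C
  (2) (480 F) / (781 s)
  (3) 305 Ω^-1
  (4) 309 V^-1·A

(1)

In SI base units:
  (1) C·V⁻¹ = s·A·(J·C⁻¹)⁻¹ = kg⁻¹·m⁻²·s⁴·A²
  (2) [kg⁻¹·m⁻²·s⁴·A²] / [s] = kg⁻¹·m⁻²·s³·A²
  (3) Ω⁻¹ = (V·A⁻¹)⁻¹ = kg⁻¹·m⁻²·s³·A²
  (4) A·V⁻¹ = A·(J·C⁻¹)⁻¹ = kg⁻¹·m⁻²·s³·A²
All reduce to kg⁻¹·m⁻²·s³·A² except (1), which is kg⁻¹·m⁻²·s⁴·A².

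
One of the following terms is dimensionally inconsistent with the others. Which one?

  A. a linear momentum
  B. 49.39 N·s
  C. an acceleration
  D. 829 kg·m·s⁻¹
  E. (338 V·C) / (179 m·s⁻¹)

C.

Dimensions:
  A. [linear momentum] = kg·m·s⁻¹
  B. N·s = kg·m·s⁻²·s = kg·m·s⁻¹
  C. [acceleration] = m·s⁻²
  D. kg·m·s⁻¹
  E. [kg·m²·s⁻²] / [m·s⁻¹] = kg·m·s⁻¹
All reduce to kg·m·s⁻¹ except C., which is m·s⁻².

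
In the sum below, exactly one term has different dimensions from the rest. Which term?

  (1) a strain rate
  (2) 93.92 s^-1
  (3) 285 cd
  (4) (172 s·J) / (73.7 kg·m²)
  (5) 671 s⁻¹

(3)

Work out the base dimensions of each:
  (1) [strain rate] = s⁻¹
  (2) s⁻¹
  (3) cd
  (4) [kg·m²·s⁻¹] / [kg·m²] = s⁻¹
  (5) s⁻¹
All reduce to s⁻¹ except (3), which is cd.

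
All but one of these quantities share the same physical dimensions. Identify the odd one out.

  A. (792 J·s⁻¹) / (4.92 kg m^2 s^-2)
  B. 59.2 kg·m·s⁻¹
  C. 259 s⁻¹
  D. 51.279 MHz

B.

Reduce each to base SI dimensions:
  A. [kg·m²·s⁻³] / [kg·m²·s⁻²] = s⁻¹
  B. kg·m·s⁻¹
  C. s⁻¹
  D. Hz = s⁻¹
All reduce to s⁻¹ except B., which is kg·m·s⁻¹.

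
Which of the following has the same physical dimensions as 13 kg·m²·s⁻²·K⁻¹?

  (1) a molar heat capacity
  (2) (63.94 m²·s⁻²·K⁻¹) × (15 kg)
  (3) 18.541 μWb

(2)

Reference: kg·m²·s⁻²·K⁻¹.
Each option:
  (1) [molar heat capacity] = kg·m²·s⁻²·K⁻¹·mol⁻¹
  (2) [m²·s⁻²·K⁻¹] · [kg] = kg·m²·s⁻²·K⁻¹  ← same
  (3) Wb = V·s = kg·m²·s⁻²·A⁻¹
Only (2) matches kg·m²·s⁻²·K⁻¹.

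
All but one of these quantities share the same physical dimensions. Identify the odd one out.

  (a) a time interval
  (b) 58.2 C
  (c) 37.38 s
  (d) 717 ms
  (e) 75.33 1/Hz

(b)

Expand each in SI base units:
  (a) [time interval] = s
  (b) C = s·A
  (c) s
  (d) s
  (e) Hz⁻¹ = (s⁻¹)⁻¹ = s
All reduce to s except (b), which is s·A.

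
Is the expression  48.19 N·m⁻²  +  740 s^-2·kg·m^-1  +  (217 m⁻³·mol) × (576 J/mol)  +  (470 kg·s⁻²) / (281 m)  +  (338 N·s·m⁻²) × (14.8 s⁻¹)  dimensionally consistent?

Work out the base dimensions of each:
  48.19 N·m⁻²:  N·m⁻² = kg·m·s⁻²·m⁻² = kg·m⁻¹·s⁻²
  740 s^-2·kg·m^-1:  kg·m⁻¹·s⁻²
  (217 m⁻³·mol) × (576 J/mol):  [m⁻³·mol] · [kg·m²·s⁻²·mol⁻¹] = kg·m⁻¹·s⁻²
  (470 kg·s⁻²) / (281 m):  [kg·s⁻²] / [m] = kg·m⁻¹·s⁻²
  (338 N·s·m⁻²) × (14.8 s⁻¹):  [kg·m⁻¹·s⁻¹] · [s⁻¹] = kg·m⁻¹·s⁻²
Every term reduces to kg·m⁻¹·s⁻².

Yes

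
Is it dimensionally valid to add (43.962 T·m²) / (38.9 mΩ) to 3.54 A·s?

Dimensions:
  (43.962 T·m²) / (38.9 mΩ):  [kg·m²·s⁻²·A⁻¹] / [kg·m²·s⁻³·A⁻²] = s·A
  3.54 A·s:  A·s = s·A
Both are s·A, so they have the same dimensions and can be added.

Yes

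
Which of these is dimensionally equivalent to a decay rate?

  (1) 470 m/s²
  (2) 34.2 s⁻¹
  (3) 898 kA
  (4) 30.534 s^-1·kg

Reference: [decay rate] = s⁻¹.
Each option:
  (1) m·s⁻²
  (2) s⁻¹  ← same
  (3) A
  (4) kg·s⁻¹
Only (2) matches s⁻¹.

(2)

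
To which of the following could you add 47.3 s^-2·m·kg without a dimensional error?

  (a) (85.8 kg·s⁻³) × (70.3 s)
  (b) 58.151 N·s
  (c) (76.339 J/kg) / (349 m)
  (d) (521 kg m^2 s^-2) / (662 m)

(d)

Reference: kg·m·s⁻².
Each option:
  (a) [kg·s⁻³] · [s] = kg·s⁻²
  (b) N·s = kg·m·s⁻²·s = kg·m·s⁻¹
  (c) [m²·s⁻²] / [m] = m·s⁻²
  (d) [kg·m²·s⁻²] / [m] = kg·m·s⁻²  ← same
Only (d) matches kg·m·s⁻².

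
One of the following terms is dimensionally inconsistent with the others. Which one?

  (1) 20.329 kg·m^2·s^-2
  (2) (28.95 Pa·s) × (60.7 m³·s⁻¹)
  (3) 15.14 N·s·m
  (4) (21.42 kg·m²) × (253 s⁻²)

(3)

Dimensions:
  (1) kg·m²·s⁻²
  (2) [kg·m⁻¹·s⁻¹] · [m³·s⁻¹] = kg·m²·s⁻²
  (3) N·m·s = kg·m·s⁻²·m·s = kg·m²·s⁻¹
  (4) [kg·m²] · [s⁻²] = kg·m²·s⁻²
All reduce to kg·m²·s⁻² except (3), which is kg·m²·s⁻¹.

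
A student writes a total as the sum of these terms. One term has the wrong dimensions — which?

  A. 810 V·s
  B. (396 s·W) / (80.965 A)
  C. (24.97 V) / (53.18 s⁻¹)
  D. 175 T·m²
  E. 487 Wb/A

Reduce each to base SI dimensions:
  A. V·s = J·C⁻¹·s = kg·m²·s⁻²·A⁻¹
  B. [kg·m²·s⁻²] / [A] = kg·m²·s⁻²·A⁻¹
  C. [kg·m²·s⁻³·A⁻¹] / [s⁻¹] = kg·m²·s⁻²·A⁻¹
  D. T·m² = Wb·m⁻²·m² = kg·m²·s⁻²·A⁻¹
  E. Wb·A⁻¹ = V·s·A⁻¹ = kg·m²·s⁻²·A⁻²
All reduce to kg·m²·s⁻²·A⁻¹ except E., which is kg·m²·s⁻²·A⁻².

E.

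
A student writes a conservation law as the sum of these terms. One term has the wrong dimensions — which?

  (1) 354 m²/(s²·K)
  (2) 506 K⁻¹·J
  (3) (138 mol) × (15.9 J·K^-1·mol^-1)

Expand each in SI base units:
  (1) m²·s⁻²·K⁻¹
  (2) J·K⁻¹ = N·m·K⁻¹ = kg·m²·s⁻²·K⁻¹
  (3) [mol] · [kg·m²·s⁻²·K⁻¹·mol⁻¹] = kg·m²·s⁻²·K⁻¹
All reduce to kg·m²·s⁻²·K⁻¹ except (1), which is m²·s⁻²·K⁻¹.

(1)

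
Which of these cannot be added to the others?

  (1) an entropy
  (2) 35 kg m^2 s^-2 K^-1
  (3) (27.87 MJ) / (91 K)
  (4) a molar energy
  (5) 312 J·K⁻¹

(4)

Work out the base dimensions of each:
  (1) [entropy] = kg·m²·s⁻²·K⁻¹
  (2) kg·m²·s⁻²·K⁻¹
  (3) [kg·m²·s⁻²] / [K] = kg·m²·s⁻²·K⁻¹
  (4) [molar energy] = kg·m²·s⁻²·mol⁻¹
  (5) J·K⁻¹ = N·m·K⁻¹ = kg·m²·s⁻²·K⁻¹
All reduce to kg·m²·s⁻²·K⁻¹ except (4), which is kg·m²·s⁻²·mol⁻¹.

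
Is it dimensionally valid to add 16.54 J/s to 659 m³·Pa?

Work out the base dimensions of each:
  16.54 J/s:  J·s⁻¹ = N·m·s⁻¹ = kg·m²·s⁻³
  659 m³·Pa:  Pa·m³ = N·m⁻²·m³ = kg·m²·s⁻²
kg·m²·s⁻³ ≠ kg·m²·s⁻², so they cannot be added.

No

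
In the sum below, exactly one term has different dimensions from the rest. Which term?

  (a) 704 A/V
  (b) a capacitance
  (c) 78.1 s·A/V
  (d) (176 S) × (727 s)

(a)

Dimensions:
  (a) A·V⁻¹ = A·(J·C⁻¹)⁻¹ = kg⁻¹·m⁻²·s³·A²
  (b) [capacitance] = kg⁻¹·m⁻²·s⁴·A²
  (c) A·s·V⁻¹ = A·s·(J·C⁻¹)⁻¹ = kg⁻¹·m⁻²·s⁴·A²
  (d) [kg⁻¹·m⁻²·s³·A²] · [s] = kg⁻¹·m⁻²·s⁴·A²
All reduce to kg⁻¹·m⁻²·s⁴·A² except (a), which is kg⁻¹·m⁻²·s³·A².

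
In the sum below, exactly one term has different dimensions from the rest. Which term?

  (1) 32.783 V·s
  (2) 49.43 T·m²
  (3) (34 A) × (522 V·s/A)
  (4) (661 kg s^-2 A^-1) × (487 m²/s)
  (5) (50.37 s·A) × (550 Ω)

(4)

Reduce each to base SI dimensions:
  (1) V·s = J·C⁻¹·s = kg·m²·s⁻²·A⁻¹
  (2) T·m² = Wb·m⁻²·m² = kg·m²·s⁻²·A⁻¹
  (3) [A] · [kg·m²·s⁻²·A⁻²] = kg·m²·s⁻²·A⁻¹
  (4) [kg·s⁻²·A⁻¹] · [m²·s⁻¹] = kg·m²·s⁻³·A⁻¹
  (5) [s·A] · [kg·m²·s⁻³·A⁻²] = kg·m²·s⁻²·A⁻¹
All reduce to kg·m²·s⁻²·A⁻¹ except (4), which is kg·m²·s⁻³·A⁻¹.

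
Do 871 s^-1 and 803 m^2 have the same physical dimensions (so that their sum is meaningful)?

Work out the base dimensions of each:
  871 s^-1:  s⁻¹
  803 m^2:  m²
s⁻¹ ≠ m², so they cannot be added.

No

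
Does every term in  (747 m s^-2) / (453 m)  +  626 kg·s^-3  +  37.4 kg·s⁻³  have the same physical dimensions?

Dimensions:
  (747 m s^-2) / (453 m):  [m·s⁻²] / [m] = s⁻²
  626 kg·s^-3:  kg·s⁻³
  37.4 kg·s⁻³:  kg·s⁻³
The terms do not share a single dimension (kg·s⁻³ vs s⁻²).

No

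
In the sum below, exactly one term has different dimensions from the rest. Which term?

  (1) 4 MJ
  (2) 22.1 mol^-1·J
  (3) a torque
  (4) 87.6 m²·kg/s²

(2)

Expand each in SI base units:
  (1) J = N·m = kg·m²·s⁻²
  (2) J·mol⁻¹ = N·m·mol⁻¹ = kg·m²·s⁻²·mol⁻¹
  (3) [torque] = kg·m²·s⁻²
  (4) kg·m²·s⁻²
All reduce to kg·m²·s⁻² except (2), which is kg·m²·s⁻²·mol⁻¹.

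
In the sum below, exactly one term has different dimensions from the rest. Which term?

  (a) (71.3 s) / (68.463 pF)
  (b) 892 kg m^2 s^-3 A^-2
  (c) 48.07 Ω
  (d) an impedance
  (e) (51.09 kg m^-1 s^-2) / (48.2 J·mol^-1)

Dimensions:
  (a) [s] / [kg⁻¹·m⁻²·s⁴·A²] = kg·m²·s⁻³·A⁻²
  (b) kg·m²·s⁻³·A⁻²
  (c) Ω = V·A⁻¹ = kg·m²·s⁻³·A⁻²
  (d) [impedance] = kg·m²·s⁻³·A⁻²
  (e) [kg·m⁻¹·s⁻²] / [kg·m²·s⁻²·mol⁻¹] = m⁻³·mol
All reduce to kg·m²·s⁻³·A⁻² except (e), which is m⁻³·mol.

(e)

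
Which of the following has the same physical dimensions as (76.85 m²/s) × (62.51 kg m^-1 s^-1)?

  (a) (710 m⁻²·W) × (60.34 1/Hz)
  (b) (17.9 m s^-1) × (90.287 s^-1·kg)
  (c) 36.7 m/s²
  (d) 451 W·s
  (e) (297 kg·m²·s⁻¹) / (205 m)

Reference: [m²·s⁻¹] · [kg·m⁻¹·s⁻¹] = kg·m·s⁻².
Each option:
  (a) [kg·s⁻³] · [s] = kg·s⁻²
  (b) [m·s⁻¹] · [kg·s⁻¹] = kg·m·s⁻²  ← same
  (c) m·s⁻²
  (d) W·s = J·s⁻¹·s = kg·m²·s⁻²
  (e) [kg·m²·s⁻¹] / [m] = kg·m·s⁻¹
Only (b) matches kg·m·s⁻².

(b)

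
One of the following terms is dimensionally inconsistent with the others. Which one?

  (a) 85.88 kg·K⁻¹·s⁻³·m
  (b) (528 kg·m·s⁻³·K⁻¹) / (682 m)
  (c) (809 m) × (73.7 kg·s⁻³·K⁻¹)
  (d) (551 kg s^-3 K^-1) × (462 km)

(b)

Expand each in SI base units:
  (a) kg·m·s⁻³·K⁻¹
  (b) [kg·m·s⁻³·K⁻¹] / [m] = kg·s⁻³·K⁻¹
  (c) [m] · [kg·s⁻³·K⁻¹] = kg·m·s⁻³·K⁻¹
  (d) [kg·s⁻³·K⁻¹] · [m] = kg·m·s⁻³·K⁻¹
All reduce to kg·m·s⁻³·K⁻¹ except (b), which is kg·s⁻³·K⁻¹.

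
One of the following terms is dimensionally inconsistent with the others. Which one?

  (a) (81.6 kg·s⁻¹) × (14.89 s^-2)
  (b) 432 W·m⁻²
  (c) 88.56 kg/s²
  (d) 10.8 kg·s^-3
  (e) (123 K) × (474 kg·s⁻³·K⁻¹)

Dimensions:
  (a) [kg·s⁻¹] · [s⁻²] = kg·s⁻³
  (b) W·m⁻² = J·s⁻¹·m⁻² = kg·s⁻³
  (c) kg·s⁻²
  (d) kg·s⁻³
  (e) [K] · [kg·s⁻³·K⁻¹] = kg·s⁻³
All reduce to kg·s⁻³ except (c), which is kg·s⁻².

(c)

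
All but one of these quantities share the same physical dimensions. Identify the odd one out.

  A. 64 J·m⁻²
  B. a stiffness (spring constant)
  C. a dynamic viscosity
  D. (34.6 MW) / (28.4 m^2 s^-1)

C.

Dimensions:
  A. J·m⁻² = N·m·m⁻² = kg·s⁻²
  B. [stiffness (spring constant)] = kg·s⁻²
  C. [dynamic viscosity] = kg·m⁻¹·s⁻¹
  D. [kg·m²·s⁻³] / [m²·s⁻¹] = kg·s⁻²
All reduce to kg·s⁻² except C., which is kg·m⁻¹·s⁻¹.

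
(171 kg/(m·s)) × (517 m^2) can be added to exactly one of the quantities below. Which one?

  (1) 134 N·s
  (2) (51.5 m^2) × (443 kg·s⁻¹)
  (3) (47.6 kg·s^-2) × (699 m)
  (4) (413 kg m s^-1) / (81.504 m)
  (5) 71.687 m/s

(1)

Reference: [kg·m⁻¹·s⁻¹] · [m²] = kg·m·s⁻¹.
Each option:
  (1) N·s = kg·m·s⁻²·s = kg·m·s⁻¹  ← same
  (2) [m²] · [kg·s⁻¹] = kg·m²·s⁻¹
  (3) [kg·s⁻²] · [m] = kg·m·s⁻²
  (4) [kg·m·s⁻¹] / [m] = kg·s⁻¹
  (5) m·s⁻¹
Only (1) matches kg·m·s⁻¹.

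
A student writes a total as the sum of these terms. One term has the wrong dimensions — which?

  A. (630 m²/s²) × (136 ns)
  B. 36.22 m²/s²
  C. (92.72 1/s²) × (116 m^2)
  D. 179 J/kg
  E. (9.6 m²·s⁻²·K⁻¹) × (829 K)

Reduce each to base SI dimensions:
  A. [m²·s⁻²] · [s] = m²·s⁻¹
  B. m²·s⁻²
  C. [s⁻²] · [m²] = m²·s⁻²
  D. J·kg⁻¹ = N·m·kg⁻¹ = m²·s⁻²
  E. [m²·s⁻²·K⁻¹] · [K] = m²·s⁻²
All reduce to m²·s⁻² except A., which is m²·s⁻¹.

A.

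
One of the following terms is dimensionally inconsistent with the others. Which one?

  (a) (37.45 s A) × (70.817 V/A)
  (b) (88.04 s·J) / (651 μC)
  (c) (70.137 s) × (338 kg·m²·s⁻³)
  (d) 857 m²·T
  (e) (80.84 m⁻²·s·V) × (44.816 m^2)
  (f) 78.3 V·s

Expand each in SI base units:
  (a) [s·A] · [kg·m²·s⁻³·A⁻²] = kg·m²·s⁻²·A⁻¹
  (b) [kg·m²·s⁻¹] / [s·A] = kg·m²·s⁻²·A⁻¹
  (c) [s] · [kg·m²·s⁻³] = kg·m²·s⁻²
  (d) T·m² = Wb·m⁻²·m² = kg·m²·s⁻²·A⁻¹
  (e) [kg·s⁻²·A⁻¹] · [m²] = kg·m²·s⁻²·A⁻¹
  (f) V·s = J·C⁻¹·s = kg·m²·s⁻²·A⁻¹
All reduce to kg·m²·s⁻²·A⁻¹ except (c), which is kg·m²·s⁻².

(c)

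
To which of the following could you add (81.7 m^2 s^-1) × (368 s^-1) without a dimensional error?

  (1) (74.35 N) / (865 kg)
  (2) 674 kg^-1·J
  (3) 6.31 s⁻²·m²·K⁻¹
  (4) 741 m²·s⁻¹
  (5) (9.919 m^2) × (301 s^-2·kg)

(2)

Reference: [m²·s⁻¹] · [s⁻¹] = m²·s⁻².
Each option:
  (1) [kg·m·s⁻²] / [kg] = m·s⁻²
  (2) J·kg⁻¹ = N·m·kg⁻¹ = m²·s⁻²  ← same
  (3) m²·s⁻²·K⁻¹
  (4) m²·s⁻¹
  (5) [m²] · [kg·s⁻²] = kg·m²·s⁻²
Only (2) matches m²·s⁻².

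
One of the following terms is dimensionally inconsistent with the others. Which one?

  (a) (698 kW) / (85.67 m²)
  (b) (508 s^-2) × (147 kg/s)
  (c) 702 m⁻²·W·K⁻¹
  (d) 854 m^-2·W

(c)

Reduce each to base SI dimensions:
  (a) [kg·m²·s⁻³] / [m²] = kg·s⁻³
  (b) [s⁻²] · [kg·s⁻¹] = kg·s⁻³
  (c) W·m⁻²·K⁻¹ = J·s⁻¹·m⁻²·K⁻¹ = kg·s⁻³·K⁻¹
  (d) W·m⁻² = J·s⁻¹·m⁻² = kg·s⁻³
All reduce to kg·s⁻³ except (c), which is kg·s⁻³·K⁻¹.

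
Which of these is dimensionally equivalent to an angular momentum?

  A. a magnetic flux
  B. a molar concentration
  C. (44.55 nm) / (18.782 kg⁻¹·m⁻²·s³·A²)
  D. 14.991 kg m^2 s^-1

Reference: [angular momentum] = kg·m²·s⁻¹.
Each option:
  A. [magnetic flux] = kg·m²·s⁻²·A⁻¹
  B. [molar concentration] = m⁻³·mol
  C. [m] / [kg⁻¹·m⁻²·s³·A²] = kg·m³·s⁻³·A⁻²
  D. kg·m²·s⁻¹  ← same
Only D. matches kg·m²·s⁻¹.

D.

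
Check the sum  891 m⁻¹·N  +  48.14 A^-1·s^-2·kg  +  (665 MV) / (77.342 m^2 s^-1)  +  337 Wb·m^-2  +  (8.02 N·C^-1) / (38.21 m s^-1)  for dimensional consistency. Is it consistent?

Reduce each to base SI dimensions:
  891 m⁻¹·N:  N·m⁻¹ = kg·m·s⁻²·m⁻¹ = kg·s⁻²
  48.14 A^-1·s^-2·kg:  kg·s⁻²·A⁻¹
  (665 MV) / (77.342 m^2 s^-1):  [kg·m²·s⁻³·A⁻¹] / [m²·s⁻¹] = kg·s⁻²·A⁻¹
  337 Wb·m^-2:  Wb·m⁻² = V·s·m⁻² = kg·s⁻²·A⁻¹
  (8.02 N·C^-1) / (38.21 m s^-1):  [kg·m·s⁻³·A⁻¹] / [m·s⁻¹] = kg·s⁻²·A⁻¹
The terms do not share a single dimension (kg·s⁻² vs kg·s⁻²·A⁻¹).

No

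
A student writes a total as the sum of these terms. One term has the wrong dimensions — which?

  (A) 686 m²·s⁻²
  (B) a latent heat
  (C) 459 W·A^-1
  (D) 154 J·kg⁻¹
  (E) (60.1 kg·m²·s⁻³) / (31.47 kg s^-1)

(C)

In SI base units:
  (A) m²·s⁻²
  (B) [latent heat] = m²·s⁻²
  (C) W·A⁻¹ = J·s⁻¹·A⁻¹ = kg·m²·s⁻³·A⁻¹
  (D) J·kg⁻¹ = N·m·kg⁻¹ = m²·s⁻²
  (E) [kg·m²·s⁻³] / [kg·s⁻¹] = m²·s⁻²
All reduce to m²·s⁻² except (C), which is kg·m²·s⁻³·A⁻¹.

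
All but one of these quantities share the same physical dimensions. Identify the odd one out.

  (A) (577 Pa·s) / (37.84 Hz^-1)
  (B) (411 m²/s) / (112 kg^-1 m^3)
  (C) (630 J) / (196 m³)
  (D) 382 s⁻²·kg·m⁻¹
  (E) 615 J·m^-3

Dimensions:
  (A) [kg·m⁻¹·s⁻¹] / [s] = kg·m⁻¹·s⁻²
  (B) [m²·s⁻¹] / [kg⁻¹·m³] = kg·m⁻¹·s⁻¹
  (C) [kg·m²·s⁻²] / [m³] = kg·m⁻¹·s⁻²
  (D) kg·m⁻¹·s⁻²
  (E) J·m⁻³ = N·m·m⁻³ = kg·m⁻¹·s⁻²
All reduce to kg·m⁻¹·s⁻² except (B), which is kg·m⁻¹·s⁻¹.

(B)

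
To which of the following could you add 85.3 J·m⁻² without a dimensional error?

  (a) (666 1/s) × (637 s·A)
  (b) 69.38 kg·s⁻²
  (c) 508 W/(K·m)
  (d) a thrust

(b)

Reference: J·m⁻² = N·m·m⁻² = kg·s⁻².
Each option:
  (a) [s⁻¹] · [s·A] = A
  (b) kg·s⁻²  ← same
  (c) W·m⁻¹·K⁻¹ = J·s⁻¹·m⁻¹·K⁻¹ = kg·m·s⁻³·K⁻¹
  (d) [thrust] = kg·m·s⁻²
Only (b) matches kg·s⁻².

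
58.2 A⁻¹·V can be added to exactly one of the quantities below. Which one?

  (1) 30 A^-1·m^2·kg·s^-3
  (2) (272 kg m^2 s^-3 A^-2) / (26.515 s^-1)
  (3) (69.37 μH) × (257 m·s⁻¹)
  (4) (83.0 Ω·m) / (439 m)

(4)

Reference: V·A⁻¹ = J·C⁻¹·A⁻¹ = kg·m²·s⁻³·A⁻².
Each option:
  (1) kg·m²·s⁻³·A⁻¹
  (2) [kg·m²·s⁻³·A⁻²] / [s⁻¹] = kg·m²·s⁻²·A⁻²
  (3) [kg·m²·s⁻²·A⁻²] · [m·s⁻¹] = kg·m³·s⁻³·A⁻²
  (4) [kg·m³·s⁻³·A⁻²] / [m] = kg·m²·s⁻³·A⁻²  ← same
Only (4) matches kg·m²·s⁻³·A⁻².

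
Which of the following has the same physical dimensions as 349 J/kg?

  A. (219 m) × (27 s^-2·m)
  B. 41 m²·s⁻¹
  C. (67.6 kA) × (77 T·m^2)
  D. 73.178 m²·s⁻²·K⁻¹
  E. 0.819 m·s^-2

Reference: J·kg⁻¹ = N·m·kg⁻¹ = m²·s⁻².
Each option:
  A. [m] · [m·s⁻²] = m²·s⁻²  ← same
  B. m²·s⁻¹
  C. [A] · [kg·m²·s⁻²·A⁻¹] = kg·m²·s⁻²
  D. m²·s⁻²·K⁻¹
  E. m·s⁻²
Only A. matches m²·s⁻².

A.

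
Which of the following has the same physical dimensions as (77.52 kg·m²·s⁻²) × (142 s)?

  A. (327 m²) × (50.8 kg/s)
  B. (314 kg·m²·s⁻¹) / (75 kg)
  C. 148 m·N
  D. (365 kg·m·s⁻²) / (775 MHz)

Reference: [kg·m²·s⁻²] · [s] = kg·m²·s⁻¹.
Each option:
  A. [m²] · [kg·s⁻¹] = kg·m²·s⁻¹  ← same
  B. [kg·m²·s⁻¹] / [kg] = m²·s⁻¹
  C. N·m = kg·m·s⁻²·m = kg·m²·s⁻²
  D. [kg·m·s⁻²] / [s⁻¹] = kg·m·s⁻¹
Only A. matches kg·m²·s⁻¹.

A.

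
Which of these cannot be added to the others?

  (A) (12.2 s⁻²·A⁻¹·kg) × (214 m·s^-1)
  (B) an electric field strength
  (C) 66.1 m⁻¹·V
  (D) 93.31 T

Reduce each to base SI dimensions:
  (A) [kg·s⁻²·A⁻¹] · [m·s⁻¹] = kg·m·s⁻³·A⁻¹
  (B) [electric field strength] = kg·m·s⁻³·A⁻¹
  (C) V·m⁻¹ = J·C⁻¹·m⁻¹ = kg·m·s⁻³·A⁻¹
  (D) T = Wb·m⁻² = kg·s⁻²·A⁻¹
All reduce to kg·m·s⁻³·A⁻¹ except (D), which is kg·s⁻²·A⁻¹.

(D)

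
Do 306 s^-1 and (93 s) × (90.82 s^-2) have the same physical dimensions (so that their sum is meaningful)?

Yes

Expand each in SI base units:
  306 s^-1:  s⁻¹
  (93 s) × (90.82 s^-2):  [s] · [s⁻²] = s⁻¹
Both are s⁻¹, so they have the same dimensions and can be added.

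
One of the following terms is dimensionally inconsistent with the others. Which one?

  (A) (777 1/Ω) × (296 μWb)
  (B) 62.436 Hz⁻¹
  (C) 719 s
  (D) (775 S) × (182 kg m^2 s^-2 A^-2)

Reduce each to base SI dimensions:
  (A) [kg⁻¹·m⁻²·s³·A²] · [kg·m²·s⁻²·A⁻¹] = s·A
  (B) Hz⁻¹ = (s⁻¹)⁻¹ = s
  (C) s
  (D) [kg⁻¹·m⁻²·s³·A²] · [kg·m²·s⁻²·A⁻²] = s
All reduce to s except (A), which is s·A.

(A)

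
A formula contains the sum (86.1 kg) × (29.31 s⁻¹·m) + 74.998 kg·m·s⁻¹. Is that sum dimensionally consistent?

Dimensions:
  (86.1 kg) × (29.31 s⁻¹·m):  [kg] · [m·s⁻¹] = kg·m·s⁻¹
  74.998 kg·m·s⁻¹:  kg·m·s⁻¹
Both are kg·m·s⁻¹, so they have the same dimensions and can be added.

Yes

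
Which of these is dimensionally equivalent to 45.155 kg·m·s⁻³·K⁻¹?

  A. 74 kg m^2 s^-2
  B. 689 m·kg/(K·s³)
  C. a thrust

Reference: kg·m·s⁻³·K⁻¹.
Each option:
  A. kg·m²·s⁻²
  B. kg·m·s⁻³·K⁻¹  ← same
  C. [thrust] = kg·m·s⁻²
Only B. matches kg·m·s⁻³·K⁻¹.

B.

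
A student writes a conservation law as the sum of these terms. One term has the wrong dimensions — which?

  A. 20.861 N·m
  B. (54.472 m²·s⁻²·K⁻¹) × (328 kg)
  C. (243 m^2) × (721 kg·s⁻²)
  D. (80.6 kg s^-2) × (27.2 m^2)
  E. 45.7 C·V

B.

In SI base units:
  A. N·m = kg·m·s⁻²·m = kg·m²·s⁻²
  B. [m²·s⁻²·K⁻¹] · [kg] = kg·m²·s⁻²·K⁻¹
  C. [m²] · [kg·s⁻²] = kg·m²·s⁻²
  D. [kg·s⁻²] · [m²] = kg·m²·s⁻²
  E. C·V = s·A·J·C⁻¹ = kg·m²·s⁻²
All reduce to kg·m²·s⁻² except B., which is kg·m²·s⁻²·K⁻¹.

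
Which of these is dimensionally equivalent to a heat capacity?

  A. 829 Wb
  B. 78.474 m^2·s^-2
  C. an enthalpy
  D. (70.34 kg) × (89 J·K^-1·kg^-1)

D.

Reference: [heat capacity] = kg·m²·s⁻²·K⁻¹.
Each option:
  A. Wb = V·s = kg·m²·s⁻²·A⁻¹
  B. m²·s⁻²
  C. [enthalpy] = kg·m²·s⁻²
  D. [kg] · [m²·s⁻²·K⁻¹] = kg·m²·s⁻²·K⁻¹  ← same
Only D. matches kg·m²·s⁻²·K⁻¹.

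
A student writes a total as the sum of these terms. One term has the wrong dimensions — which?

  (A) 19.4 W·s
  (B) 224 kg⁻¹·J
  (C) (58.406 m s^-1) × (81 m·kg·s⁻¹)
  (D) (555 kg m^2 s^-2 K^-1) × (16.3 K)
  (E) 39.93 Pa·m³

(B)

In SI base units:
  (A) W·s = J·s⁻¹·s = kg·m²·s⁻²
  (B) J·kg⁻¹ = N·m·kg⁻¹ = m²·s⁻²
  (C) [m·s⁻¹] · [kg·m·s⁻¹] = kg·m²·s⁻²
  (D) [kg·m²·s⁻²·K⁻¹] · [K] = kg·m²·s⁻²
  (E) Pa·m³ = N·m⁻²·m³ = kg·m²·s⁻²
All reduce to kg·m²·s⁻² except (B), which is m²·s⁻².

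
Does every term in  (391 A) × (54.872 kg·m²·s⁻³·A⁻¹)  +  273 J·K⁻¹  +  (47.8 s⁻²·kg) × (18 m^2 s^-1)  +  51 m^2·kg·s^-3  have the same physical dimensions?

No

Work out the base dimensions of each:
  (391 A) × (54.872 kg·m²·s⁻³·A⁻¹):  [A] · [kg·m²·s⁻³·A⁻¹] = kg·m²·s⁻³
  273 J·K⁻¹:  J·K⁻¹ = N·m·K⁻¹ = kg·m²·s⁻²·K⁻¹
  (47.8 s⁻²·kg) × (18 m^2 s^-1):  [kg·s⁻²] · [m²·s⁻¹] = kg·m²·s⁻³
  51 m^2·kg·s^-3:  kg·m²·s⁻³
The terms do not share a single dimension (kg·m²·s⁻²·K⁻¹ vs kg·m²·s⁻³).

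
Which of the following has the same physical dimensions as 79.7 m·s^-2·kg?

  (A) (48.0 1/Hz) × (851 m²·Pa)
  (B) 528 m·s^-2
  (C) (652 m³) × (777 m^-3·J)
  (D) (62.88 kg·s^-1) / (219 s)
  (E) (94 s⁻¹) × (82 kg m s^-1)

(E)

Reference: kg·m·s⁻².
Each option:
  (A) [s] · [kg·m·s⁻²] = kg·m·s⁻¹
  (B) m·s⁻²
  (C) [m³] · [kg·m⁻¹·s⁻²] = kg·m²·s⁻²
  (D) [kg·s⁻¹] / [s] = kg·s⁻²
  (E) [s⁻¹] · [kg·m·s⁻¹] = kg·m·s⁻²  ← same
Only (E) matches kg·m·s⁻².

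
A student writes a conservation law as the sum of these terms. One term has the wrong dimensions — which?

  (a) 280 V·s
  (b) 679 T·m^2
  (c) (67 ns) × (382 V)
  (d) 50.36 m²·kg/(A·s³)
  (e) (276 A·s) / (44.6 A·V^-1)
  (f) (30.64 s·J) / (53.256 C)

(d)

Work out the base dimensions of each:
  (a) V·s = J·C⁻¹·s = kg·m²·s⁻²·A⁻¹
  (b) T·m² = Wb·m⁻²·m² = kg·m²·s⁻²·A⁻¹
  (c) [s] · [kg·m²·s⁻³·A⁻¹] = kg·m²·s⁻²·A⁻¹
  (d) kg·m²·s⁻³·A⁻¹
  (e) [s·A] / [kg⁻¹·m⁻²·s³·A²] = kg·m²·s⁻²·A⁻¹
  (f) [kg·m²·s⁻¹] / [s·A] = kg·m²·s⁻²·A⁻¹
All reduce to kg·m²·s⁻²·A⁻¹ except (d), which is kg·m²·s⁻³·A⁻¹.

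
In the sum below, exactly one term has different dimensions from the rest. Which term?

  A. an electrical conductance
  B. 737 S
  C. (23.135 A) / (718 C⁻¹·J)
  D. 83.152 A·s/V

Dimensions:
  A. [electrical conductance] = kg⁻¹·m⁻²·s³·A²
  B. S = Ω⁻¹ = kg⁻¹·m⁻²·s³·A²
  C. [A] / [kg·m²·s⁻³·A⁻¹] = kg⁻¹·m⁻²·s³·A²
  D. A·s·V⁻¹ = A·s·(J·C⁻¹)⁻¹ = kg⁻¹·m⁻²·s⁴·A²
All reduce to kg⁻¹·m⁻²·s³·A² except D., which is kg⁻¹·m⁻²·s⁴·A².

D.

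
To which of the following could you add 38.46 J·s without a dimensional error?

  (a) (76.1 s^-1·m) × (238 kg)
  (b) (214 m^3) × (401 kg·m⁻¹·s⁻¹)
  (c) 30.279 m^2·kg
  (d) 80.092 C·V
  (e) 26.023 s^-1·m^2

(b)

Reference: J·s = N·m·s = kg·m²·s⁻¹.
Each option:
  (a) [m·s⁻¹] · [kg] = kg·m·s⁻¹
  (b) [m³] · [kg·m⁻¹·s⁻¹] = kg·m²·s⁻¹  ← same
  (c) kg·m²
  (d) C·V = s·A·J·C⁻¹ = kg·m²·s⁻²
  (e) m²·s⁻¹
Only (b) matches kg·m²·s⁻¹.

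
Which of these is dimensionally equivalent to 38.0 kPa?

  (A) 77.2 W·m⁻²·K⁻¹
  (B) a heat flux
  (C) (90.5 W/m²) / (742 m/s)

(C)

Reference: Pa = N·m⁻² = kg·m⁻¹·s⁻².
Each option:
  (A) W·m⁻²·K⁻¹ = J·s⁻¹·m⁻²·K⁻¹ = kg·s⁻³·K⁻¹
  (B) [heat flux] = kg·s⁻³
  (C) [kg·s⁻³] / [m·s⁻¹] = kg·m⁻¹·s⁻²  ← same
Only (C) matches kg·m⁻¹·s⁻².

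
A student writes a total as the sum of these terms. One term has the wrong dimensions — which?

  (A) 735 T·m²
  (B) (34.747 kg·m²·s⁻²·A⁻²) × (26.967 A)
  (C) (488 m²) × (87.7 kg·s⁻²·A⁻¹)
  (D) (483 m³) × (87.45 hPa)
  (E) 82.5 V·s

(D)

Work out the base dimensions of each:
  (A) T·m² = Wb·m⁻²·m² = kg·m²·s⁻²·A⁻¹
  (B) [kg·m²·s⁻²·A⁻²] · [A] = kg·m²·s⁻²·A⁻¹
  (C) [m²] · [kg·s⁻²·A⁻¹] = kg·m²·s⁻²·A⁻¹
  (D) [m³] · [kg·m⁻¹·s⁻²] = kg·m²·s⁻²
  (E) V·s = J·C⁻¹·s = kg·m²·s⁻²·A⁻¹
All reduce to kg·m²·s⁻²·A⁻¹ except (D), which is kg·m²·s⁻².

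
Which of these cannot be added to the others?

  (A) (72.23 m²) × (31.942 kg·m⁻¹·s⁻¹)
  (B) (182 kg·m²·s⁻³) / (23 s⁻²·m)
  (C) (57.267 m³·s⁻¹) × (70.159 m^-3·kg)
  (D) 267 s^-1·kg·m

Dimensions:
  (A) [m²] · [kg·m⁻¹·s⁻¹] = kg·m·s⁻¹
  (B) [kg·m²·s⁻³] / [m·s⁻²] = kg·m·s⁻¹
  (C) [m³·s⁻¹] · [kg·m⁻³] = kg·s⁻¹
  (D) kg·m·s⁻¹
All reduce to kg·m·s⁻¹ except (C), which is kg·s⁻¹.

(C)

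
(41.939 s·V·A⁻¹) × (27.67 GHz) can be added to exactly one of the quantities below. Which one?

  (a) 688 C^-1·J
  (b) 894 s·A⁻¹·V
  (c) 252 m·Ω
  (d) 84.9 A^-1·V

Reference: [kg·m²·s⁻²·A⁻²] · [s⁻¹] = kg·m²·s⁻³·A⁻².
Each option:
  (a) J·C⁻¹ = N·m·(s·A)⁻¹ = kg·m²·s⁻³·A⁻¹
  (b) V·s·A⁻¹ = J·C⁻¹·s·A⁻¹ = kg·m²·s⁻²·A⁻²
  (c) Ω·m = V·A⁻¹·m = kg·m³·s⁻³·A⁻²
  (d) V·A⁻¹ = J·C⁻¹·A⁻¹ = kg·m²·s⁻³·A⁻²  ← same
Only (d) matches kg·m²·s⁻³·A⁻².

(d)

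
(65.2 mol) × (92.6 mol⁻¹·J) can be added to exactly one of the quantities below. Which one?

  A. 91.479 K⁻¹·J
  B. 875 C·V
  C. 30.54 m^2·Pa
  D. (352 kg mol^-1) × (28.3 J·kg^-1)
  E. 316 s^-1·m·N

Reference: [mol] · [kg·m²·s⁻²·mol⁻¹] = kg·m²·s⁻².
Each option:
  A. J·K⁻¹ = N·m·K⁻¹ = kg·m²·s⁻²·K⁻¹
  B. C·V = s·A·J·C⁻¹ = kg·m²·s⁻²  ← same
  C. Pa·m² = N·m⁻²·m² = kg·m·s⁻²
  D. [kg·mol⁻¹] · [m²·s⁻²] = kg·m²·s⁻²·mol⁻¹
  E. N·m·s⁻¹ = kg·m·s⁻²·m·s⁻¹ = kg·m²·s⁻³
Only B. matches kg·m²·s⁻².

B.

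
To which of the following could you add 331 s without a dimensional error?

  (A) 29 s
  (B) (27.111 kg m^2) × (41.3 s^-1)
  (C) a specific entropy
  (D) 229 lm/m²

Reference: s.
Each option:
  (A) s  ← same
  (B) [kg·m²] · [s⁻¹] = kg·m²·s⁻¹
  (C) [specific entropy] = m²·s⁻²·K⁻¹
  (D) lm·m⁻² = cd·m⁻² = m⁻²·cd
Only (A) matches s.

(A)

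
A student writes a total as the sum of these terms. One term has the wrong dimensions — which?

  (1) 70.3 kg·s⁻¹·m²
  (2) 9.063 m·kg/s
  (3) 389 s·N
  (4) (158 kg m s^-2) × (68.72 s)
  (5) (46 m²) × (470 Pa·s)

In SI base units:
  (1) kg·m²·s⁻¹
  (2) kg·m·s⁻¹
  (3) N·s = kg·m·s⁻²·s = kg·m·s⁻¹
  (4) [kg·m·s⁻²] · [s] = kg·m·s⁻¹
  (5) [m²] · [kg·m⁻¹·s⁻¹] = kg·m·s⁻¹
All reduce to kg·m·s⁻¹ except (1), which is kg·m²·s⁻¹.

(1)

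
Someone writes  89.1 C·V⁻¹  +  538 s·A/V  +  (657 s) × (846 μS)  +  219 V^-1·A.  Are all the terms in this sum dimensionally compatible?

Dimensions:
  89.1 C·V⁻¹:  C·V⁻¹ = s·A·(J·C⁻¹)⁻¹ = kg⁻¹·m⁻²·s⁴·A²
  538 s·A/V:  A·s·V⁻¹ = A·s·(J·C⁻¹)⁻¹ = kg⁻¹·m⁻²·s⁴·A²
  (657 s) × (846 μS):  [s] · [kg⁻¹·m⁻²·s³·A²] = kg⁻¹·m⁻²·s⁴·A²
  219 V^-1·A:  A·V⁻¹ = A·(J·C⁻¹)⁻¹ = kg⁻¹·m⁻²·s³·A²
The terms do not share a single dimension (kg⁻¹·m⁻²·s³·A² vs kg⁻¹·m⁻²·s⁴·A²).

No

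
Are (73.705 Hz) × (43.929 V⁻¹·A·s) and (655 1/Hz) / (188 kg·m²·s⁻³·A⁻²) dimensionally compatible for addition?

No

In SI base units:
  (73.705 Hz) × (43.929 V⁻¹·A·s):  [s⁻¹] · [kg⁻¹·m⁻²·s⁴·A²] = kg⁻¹·m⁻²·s³·A²
  (655 1/Hz) / (188 kg·m²·s⁻³·A⁻²):  [s] / [kg·m²·s⁻³·A⁻²] = kg⁻¹·m⁻²·s⁴·A²
kg⁻¹·m⁻²·s³·A² ≠ kg⁻¹·m⁻²·s⁴·A², so they cannot be added.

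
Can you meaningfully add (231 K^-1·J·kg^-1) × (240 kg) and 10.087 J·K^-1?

Yes

Dimensions:
  (231 K^-1·J·kg^-1) × (240 kg):  [m²·s⁻²·K⁻¹] · [kg] = kg·m²·s⁻²·K⁻¹
  10.087 J·K^-1:  J·K⁻¹ = N·m·K⁻¹ = kg·m²·s⁻²·K⁻¹
Both are kg·m²·s⁻²·K⁻¹, so they have the same dimensions and can be added.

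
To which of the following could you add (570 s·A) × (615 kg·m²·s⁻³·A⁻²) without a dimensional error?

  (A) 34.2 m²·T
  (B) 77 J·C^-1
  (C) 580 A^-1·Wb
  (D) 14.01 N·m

(A)

Reference: [s·A] · [kg·m²·s⁻³·A⁻²] = kg·m²·s⁻²·A⁻¹.
Each option:
  (A) T·m² = Wb·m⁻²·m² = kg·m²·s⁻²·A⁻¹  ← same
  (B) J·C⁻¹ = N·m·(s·A)⁻¹ = kg·m²·s⁻³·A⁻¹
  (C) Wb·A⁻¹ = V·s·A⁻¹ = kg·m²·s⁻²·A⁻²
  (D) N·m = kg·m·s⁻²·m = kg·m²·s⁻²
Only (A) matches kg·m²·s⁻²·A⁻¹.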